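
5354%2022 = 1310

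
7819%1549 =74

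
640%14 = 10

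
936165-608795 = 327370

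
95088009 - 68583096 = 26504913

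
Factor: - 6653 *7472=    - 49711216 = - 2^4*467^1 * 6653^1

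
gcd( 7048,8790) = 2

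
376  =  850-474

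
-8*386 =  - 3088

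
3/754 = 3/754 = 0.00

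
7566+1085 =8651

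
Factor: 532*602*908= 2^5 * 7^2*19^1*43^1*227^1  =  290799712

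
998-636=362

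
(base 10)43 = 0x2B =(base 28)1F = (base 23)1k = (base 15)2d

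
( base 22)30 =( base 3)2110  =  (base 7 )123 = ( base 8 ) 102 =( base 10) 66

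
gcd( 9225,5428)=1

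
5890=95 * 62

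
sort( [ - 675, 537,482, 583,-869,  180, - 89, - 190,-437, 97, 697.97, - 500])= [ - 869, - 675, - 500,- 437, - 190, - 89,97, 180,482, 537,  583,697.97]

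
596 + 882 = 1478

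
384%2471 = 384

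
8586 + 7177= 15763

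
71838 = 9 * 7982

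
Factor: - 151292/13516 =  - 31^( - 1)*347^1 = - 347/31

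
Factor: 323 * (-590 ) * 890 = -169607300 = - 2^2*5^2*17^1*19^1*59^1 * 89^1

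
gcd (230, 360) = 10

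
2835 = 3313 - 478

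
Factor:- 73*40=-2920 = - 2^3*5^1*73^1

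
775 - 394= 381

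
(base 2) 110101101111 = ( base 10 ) 3439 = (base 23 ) 6bc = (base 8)6557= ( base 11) 2647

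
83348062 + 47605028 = 130953090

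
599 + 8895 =9494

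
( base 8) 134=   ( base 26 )3e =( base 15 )62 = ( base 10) 92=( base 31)2u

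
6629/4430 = 1+2199/4430 = 1.50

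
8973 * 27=242271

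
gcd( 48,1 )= 1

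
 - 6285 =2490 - 8775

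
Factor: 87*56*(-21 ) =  - 102312 = - 2^3*3^2*7^2*29^1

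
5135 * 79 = 405665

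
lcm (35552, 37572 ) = 3306336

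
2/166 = 1/83 = 0.01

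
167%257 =167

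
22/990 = 1/45 = 0.02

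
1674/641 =1674/641 =2.61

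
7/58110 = 7/58110 = 0.00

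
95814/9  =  10646 = 10646.00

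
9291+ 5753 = 15044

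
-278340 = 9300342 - 9578682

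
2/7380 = 1/3690 = 0.00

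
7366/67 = 7366/67=109.94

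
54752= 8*6844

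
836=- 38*( - 22) 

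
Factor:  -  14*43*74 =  - 44548 = - 2^2*7^1*37^1*43^1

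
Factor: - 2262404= -2^2 * 109^1*5189^1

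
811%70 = 41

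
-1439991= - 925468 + -514523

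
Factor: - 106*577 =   -  2^1 * 53^1 * 577^1  =  -61162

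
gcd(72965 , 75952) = 1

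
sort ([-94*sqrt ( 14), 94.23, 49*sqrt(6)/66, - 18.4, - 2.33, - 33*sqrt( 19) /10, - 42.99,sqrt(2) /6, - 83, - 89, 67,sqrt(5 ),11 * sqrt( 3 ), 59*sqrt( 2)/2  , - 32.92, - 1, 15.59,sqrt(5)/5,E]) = [ - 94*sqrt(14),  -  89, - 83, - 42.99,-32.92,-18.4, - 33*sqrt( 19)/10, - 2.33, - 1, sqrt( 2) /6, sqrt( 5 )/5,49 *sqrt(6 )/66, sqrt( 5), E,15.59,  11*sqrt(3 ), 59*sqrt(2)/2,67, 94.23]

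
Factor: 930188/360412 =973/377 = 7^1*13^(  -  1)*29^ ( - 1)*  139^1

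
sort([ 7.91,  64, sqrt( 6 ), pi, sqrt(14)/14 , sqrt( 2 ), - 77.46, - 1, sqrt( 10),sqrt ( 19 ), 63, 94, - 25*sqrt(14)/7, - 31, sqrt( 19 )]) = [ - 77.46, - 31, - 25*  sqrt(14)/7,-1, sqrt(14)/14, sqrt(2), sqrt(6 ),pi,sqrt( 10), sqrt( 19), sqrt(19 ), 7.91,  63,64, 94] 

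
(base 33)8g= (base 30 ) 9a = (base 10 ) 280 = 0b100011000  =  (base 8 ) 430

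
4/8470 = 2/4235= 0.00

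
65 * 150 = 9750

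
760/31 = 24  +  16/31 = 24.52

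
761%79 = 50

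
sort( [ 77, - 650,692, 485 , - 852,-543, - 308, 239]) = [-852, - 650, - 543, - 308,77,239 , 485, 692]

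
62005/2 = 62005/2 = 31002.50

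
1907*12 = 22884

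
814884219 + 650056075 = 1464940294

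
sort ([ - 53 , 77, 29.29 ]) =[ - 53,29.29, 77]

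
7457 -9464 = -2007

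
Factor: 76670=2^1*5^1*11^1*17^1*41^1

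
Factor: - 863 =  -863^1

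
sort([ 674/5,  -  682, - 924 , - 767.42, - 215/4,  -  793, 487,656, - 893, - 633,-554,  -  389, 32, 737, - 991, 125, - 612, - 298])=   [ - 991,-924, - 893, - 793, - 767.42, - 682, - 633 , - 612, - 554, - 389, - 298, - 215/4,32, 125 , 674/5,487, 656, 737]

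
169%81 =7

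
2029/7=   289  +  6/7= 289.86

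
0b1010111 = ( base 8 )127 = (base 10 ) 87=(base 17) 52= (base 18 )4f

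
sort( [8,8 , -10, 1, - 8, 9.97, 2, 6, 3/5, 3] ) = [ - 10,-8,  3/5, 1, 2, 3, 6, 8, 8, 9.97]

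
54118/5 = 10823 + 3/5= 10823.60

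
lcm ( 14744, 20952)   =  398088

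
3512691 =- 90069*(-39 )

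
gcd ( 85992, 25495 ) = 1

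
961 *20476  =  19677436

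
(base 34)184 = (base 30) 1HM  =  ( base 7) 4114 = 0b10110011000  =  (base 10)1432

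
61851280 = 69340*892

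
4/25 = 4/25 = 0.16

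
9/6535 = 9/6535 = 0.00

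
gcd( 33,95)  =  1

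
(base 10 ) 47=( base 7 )65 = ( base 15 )32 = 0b101111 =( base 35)1C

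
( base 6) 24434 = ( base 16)e26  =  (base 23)6JB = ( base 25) 5jm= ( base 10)3622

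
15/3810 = 1/254 = 0.00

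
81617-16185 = 65432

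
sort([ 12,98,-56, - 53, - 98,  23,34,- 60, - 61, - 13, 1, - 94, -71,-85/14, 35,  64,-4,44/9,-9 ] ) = [-98, - 94, - 71, -61, - 60, - 56, -53, - 13,-9,-85/14,-4,  1, 44/9 , 12,23,34,35,  64,98 ] 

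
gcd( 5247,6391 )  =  11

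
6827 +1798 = 8625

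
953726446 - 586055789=367670657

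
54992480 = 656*83830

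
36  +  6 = 42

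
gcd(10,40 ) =10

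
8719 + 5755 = 14474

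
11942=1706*7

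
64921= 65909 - 988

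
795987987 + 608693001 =1404680988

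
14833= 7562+7271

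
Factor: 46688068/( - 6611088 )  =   - 11672017/1652772 = -2^( - 2)*3^ ( - 1 )*7^1  *11^( - 1 ) * 19^ ( - 1)*23^1*659^( - 1 )* 72497^1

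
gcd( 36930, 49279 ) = 1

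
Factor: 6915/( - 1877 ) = - 3^1*5^1 * 461^1 *1877^(-1 )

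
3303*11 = 36333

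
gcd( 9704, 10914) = 2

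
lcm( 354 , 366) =21594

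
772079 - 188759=583320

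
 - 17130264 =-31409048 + 14278784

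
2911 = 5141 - 2230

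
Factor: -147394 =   -  2^1*13^1*5669^1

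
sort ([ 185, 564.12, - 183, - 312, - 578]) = [-578, - 312, - 183, 185,564.12]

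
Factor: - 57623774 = - 2^1 * 13^1*2216299^1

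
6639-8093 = -1454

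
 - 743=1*( - 743)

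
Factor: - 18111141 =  - 3^3 *107^1*6269^1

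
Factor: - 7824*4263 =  - 2^4*3^2*7^2*29^1 *163^1 =- 33353712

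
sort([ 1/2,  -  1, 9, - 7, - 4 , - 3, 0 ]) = [  -  7, - 4,-3, - 1, 0, 1/2,9 ]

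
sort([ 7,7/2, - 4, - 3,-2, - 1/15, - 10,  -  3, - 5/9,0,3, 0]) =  [ - 10,  -  4,  -  3, - 3, - 2,-5/9,-1/15,0,0 , 3,7/2,7] 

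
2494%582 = 166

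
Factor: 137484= 2^2*3^3 *19^1*67^1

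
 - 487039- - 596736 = 109697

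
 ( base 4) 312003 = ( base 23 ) 6c9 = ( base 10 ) 3459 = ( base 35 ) 2st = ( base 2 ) 110110000011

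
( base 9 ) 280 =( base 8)352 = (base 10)234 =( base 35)6o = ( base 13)150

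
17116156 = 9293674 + 7822482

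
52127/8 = 52127/8 = 6515.88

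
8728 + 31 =8759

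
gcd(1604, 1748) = 4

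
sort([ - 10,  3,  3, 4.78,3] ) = [ - 10,3 , 3, 3, 4.78]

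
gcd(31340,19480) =20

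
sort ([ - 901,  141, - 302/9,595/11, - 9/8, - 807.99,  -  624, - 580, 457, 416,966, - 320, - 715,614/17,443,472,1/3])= [-901, - 807.99, - 715, - 624, - 580, - 320, - 302/9,-9/8, 1/3, 614/17,595/11, 141,416,  443 , 457, 472,966] 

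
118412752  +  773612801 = 892025553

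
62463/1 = 62463  =  62463.00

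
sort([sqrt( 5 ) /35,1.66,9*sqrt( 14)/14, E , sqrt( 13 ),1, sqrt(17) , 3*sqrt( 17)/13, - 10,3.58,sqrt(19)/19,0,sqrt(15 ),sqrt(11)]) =[- 10,0,sqrt(5 )/35,sqrt (19) /19, 3*  sqrt(17 )/13,1,1.66,9*sqrt(14 )/14,E, sqrt( 11),3.58,sqrt(13),sqrt(15), sqrt( 17 ) ]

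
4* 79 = 316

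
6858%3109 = 640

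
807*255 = 205785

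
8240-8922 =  - 682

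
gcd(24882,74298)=174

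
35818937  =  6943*5159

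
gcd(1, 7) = 1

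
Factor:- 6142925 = -5^2 * 29^1*37^1*229^1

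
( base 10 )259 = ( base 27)9G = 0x103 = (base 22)BH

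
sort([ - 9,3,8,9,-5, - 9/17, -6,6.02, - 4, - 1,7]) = [ - 9, - 6, - 5,-4, - 1 , - 9/17,3,6.02,7,8,9 ]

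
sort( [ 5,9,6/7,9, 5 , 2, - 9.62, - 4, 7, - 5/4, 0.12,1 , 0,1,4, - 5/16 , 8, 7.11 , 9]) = [-9.62 ,-4 , - 5/4, - 5/16,0, 0.12,6/7, 1,1,2,4,5,5,7,7.11,8,9, 9,9]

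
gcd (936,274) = 2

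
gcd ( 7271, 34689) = 1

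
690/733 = 690/733= 0.94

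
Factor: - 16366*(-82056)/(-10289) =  -2^4*3^1*7^2 * 13^1*167^1*263^1* 10289^( - 1) = - 1342928496/10289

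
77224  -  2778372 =  -  2701148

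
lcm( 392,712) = 34888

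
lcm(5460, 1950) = 27300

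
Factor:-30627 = - 3^2 * 41^1*83^1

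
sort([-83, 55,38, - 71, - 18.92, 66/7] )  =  [  -  83, - 71,  -  18.92,66/7,38,55] 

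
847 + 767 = 1614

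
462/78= 5 + 12/13 =5.92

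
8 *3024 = 24192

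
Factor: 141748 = 2^2  *  35437^1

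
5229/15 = 1743/5 = 348.60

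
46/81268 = 23/40634 = 0.00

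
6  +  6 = 12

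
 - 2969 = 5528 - 8497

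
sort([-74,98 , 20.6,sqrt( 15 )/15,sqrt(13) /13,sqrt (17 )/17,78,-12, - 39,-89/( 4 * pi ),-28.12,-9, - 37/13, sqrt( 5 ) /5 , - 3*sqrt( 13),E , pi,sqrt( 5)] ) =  [ -74, - 39, - 28.12, - 12,-3*sqrt ( 13), - 9, - 89/( 4*pi), - 37/13,sqrt(17)/17,sqrt( 15)/15, sqrt( 13 ) /13,sqrt(5 )/5,sqrt (5 ),E,pi,20.6,78,98]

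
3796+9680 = 13476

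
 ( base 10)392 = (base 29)DF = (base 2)110001000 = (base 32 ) C8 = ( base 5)3032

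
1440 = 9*160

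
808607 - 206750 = 601857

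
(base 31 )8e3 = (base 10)8125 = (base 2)1111110111101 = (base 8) 17675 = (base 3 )102010221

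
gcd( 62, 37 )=1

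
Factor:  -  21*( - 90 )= 1890  =  2^1*3^3*5^1 * 7^1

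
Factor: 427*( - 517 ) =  - 7^1*11^1*47^1*61^1 =-220759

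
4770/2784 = 1 + 331/464 = 1.71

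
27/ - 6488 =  -27/6488 = - 0.00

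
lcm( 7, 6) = 42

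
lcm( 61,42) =2562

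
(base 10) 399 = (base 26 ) F9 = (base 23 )h8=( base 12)293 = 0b110001111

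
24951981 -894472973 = -869520992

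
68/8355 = 68/8355 = 0.01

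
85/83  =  85/83= 1.02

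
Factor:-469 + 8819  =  8350 = 2^1*5^2*167^1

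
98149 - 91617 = 6532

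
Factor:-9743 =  - 9743^1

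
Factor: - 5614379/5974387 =-31^1*61^1*2969^1*5974387^( - 1)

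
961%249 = 214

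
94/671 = 94/671=0.14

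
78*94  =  7332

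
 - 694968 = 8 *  ( - 86871) 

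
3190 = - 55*( -58)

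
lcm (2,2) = 2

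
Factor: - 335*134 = -2^1*5^1*67^2 = - 44890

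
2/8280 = 1/4140 = 0.00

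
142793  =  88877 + 53916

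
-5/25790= -1+5157/5158 = -  0.00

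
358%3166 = 358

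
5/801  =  5/801 = 0.01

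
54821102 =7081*7742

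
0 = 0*51405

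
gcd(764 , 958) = 2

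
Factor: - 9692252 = -2^2*281^1*8623^1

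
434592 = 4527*96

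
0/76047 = 0 = 0.00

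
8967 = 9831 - 864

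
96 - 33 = 63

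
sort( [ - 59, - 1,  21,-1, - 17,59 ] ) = [ - 59, - 17, - 1 , - 1,21,59 ]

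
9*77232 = 695088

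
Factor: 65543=65543^1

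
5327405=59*90295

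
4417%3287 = 1130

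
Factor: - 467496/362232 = - 3^( -2 )*13^(  -  1 )*151^1  =  - 151/117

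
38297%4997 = 3318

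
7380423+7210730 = 14591153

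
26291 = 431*61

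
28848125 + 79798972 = 108647097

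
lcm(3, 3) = 3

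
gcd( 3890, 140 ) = 10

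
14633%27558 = 14633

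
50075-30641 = 19434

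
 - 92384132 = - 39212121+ - 53172011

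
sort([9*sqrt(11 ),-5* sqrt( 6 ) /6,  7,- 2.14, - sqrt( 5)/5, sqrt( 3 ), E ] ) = [ - 2.14,  -  5*sqrt(6)/6,-sqrt( 5) /5, sqrt ( 3 ) , E, 7, 9 * sqrt( 11 )] 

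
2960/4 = 740 = 740.00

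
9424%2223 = 532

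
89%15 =14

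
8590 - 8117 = 473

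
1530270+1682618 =3212888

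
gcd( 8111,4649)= 1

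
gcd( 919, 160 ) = 1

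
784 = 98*8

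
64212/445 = 64212/445 = 144.30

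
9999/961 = 10 + 389/961  =  10.40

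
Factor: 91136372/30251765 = 2^2*5^( - 1) * 6050353^( - 1)*22784093^1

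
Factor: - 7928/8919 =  - 2^3*3^( - 2)  =  - 8/9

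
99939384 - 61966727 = 37972657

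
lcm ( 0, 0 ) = 0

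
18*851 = 15318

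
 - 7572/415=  - 7572/415 = - 18.25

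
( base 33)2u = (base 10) 96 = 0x60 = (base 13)75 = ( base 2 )1100000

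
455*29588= 13462540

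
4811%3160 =1651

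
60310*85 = 5126350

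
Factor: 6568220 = 2^2 * 5^1 * 328411^1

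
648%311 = 26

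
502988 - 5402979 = -4899991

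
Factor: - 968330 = -2^1*5^1 *11^1*8803^1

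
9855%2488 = 2391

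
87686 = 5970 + 81716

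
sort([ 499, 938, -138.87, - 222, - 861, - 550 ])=[ - 861, - 550,  -  222,  -  138.87,499,  938]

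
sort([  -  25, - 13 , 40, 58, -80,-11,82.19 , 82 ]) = [ - 80, - 25,-13, - 11,40, 58,82,82.19]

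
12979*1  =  12979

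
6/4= 3/2= 1.50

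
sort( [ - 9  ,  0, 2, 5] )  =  [ - 9, 0, 2, 5] 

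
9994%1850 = 744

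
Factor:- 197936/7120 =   -  5^ ( - 1)*139^1 = - 139/5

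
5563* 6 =33378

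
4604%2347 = 2257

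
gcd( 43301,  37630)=53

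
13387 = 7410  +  5977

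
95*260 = 24700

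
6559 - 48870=  -  42311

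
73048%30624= 11800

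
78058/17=4591 + 11/17=4591.65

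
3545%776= 441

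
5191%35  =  11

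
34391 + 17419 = 51810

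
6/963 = 2/321 = 0.01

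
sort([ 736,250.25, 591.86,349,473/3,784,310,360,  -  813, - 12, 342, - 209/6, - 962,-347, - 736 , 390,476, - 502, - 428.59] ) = [ - 962, - 813,  -  736,-502, - 428.59,-347, - 209/6, - 12,473/3,250.25,310,342,349, 360, 390,476, 591.86, 736, 784 ]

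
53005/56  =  53005/56  =  946.52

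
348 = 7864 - 7516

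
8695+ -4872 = 3823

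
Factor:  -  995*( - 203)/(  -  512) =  -201985/512 = - 2^( - 9)*5^1*7^1*29^1*199^1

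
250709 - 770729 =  - 520020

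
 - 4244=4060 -8304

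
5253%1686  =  195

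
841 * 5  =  4205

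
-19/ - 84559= 19/84559= 0.00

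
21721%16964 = 4757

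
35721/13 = 35721/13=2747.77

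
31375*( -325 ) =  - 10196875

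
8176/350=23 + 9/25 = 23.36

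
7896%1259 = 342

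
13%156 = 13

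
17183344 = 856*20074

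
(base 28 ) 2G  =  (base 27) 2I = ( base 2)1001000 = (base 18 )40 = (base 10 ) 72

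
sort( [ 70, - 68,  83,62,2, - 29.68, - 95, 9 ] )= [ - 95, -68, - 29.68, 2, 9,62,70, 83]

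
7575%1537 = 1427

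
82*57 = 4674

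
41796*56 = 2340576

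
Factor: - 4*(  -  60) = 2^4*3^1 * 5^1 =240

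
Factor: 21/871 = 3^1 * 7^1*13^( - 1)*67^( - 1 )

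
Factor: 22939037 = 11^1 * 2085367^1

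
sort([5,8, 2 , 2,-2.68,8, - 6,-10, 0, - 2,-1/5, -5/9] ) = [ - 10,  -  6, - 2.68, - 2, - 5/9, - 1/5,0,2,2,5,8 , 8]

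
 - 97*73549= - 7134253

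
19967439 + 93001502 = 112968941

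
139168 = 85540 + 53628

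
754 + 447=1201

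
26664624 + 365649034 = 392313658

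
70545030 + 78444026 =148989056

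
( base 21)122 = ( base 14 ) 269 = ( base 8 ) 745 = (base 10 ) 485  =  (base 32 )f5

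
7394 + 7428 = 14822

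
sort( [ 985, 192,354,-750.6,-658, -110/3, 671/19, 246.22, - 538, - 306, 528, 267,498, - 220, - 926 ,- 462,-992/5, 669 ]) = [ - 926,-750.6, - 658, - 538 ,-462, - 306,-220, -992/5,-110/3,671/19,192,246.22,267, 354 , 498,528, 669, 985]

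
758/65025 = 758/65025= 0.01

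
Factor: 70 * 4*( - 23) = - 6440 = - 2^3*5^1*7^1*23^1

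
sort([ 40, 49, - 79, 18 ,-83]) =[-83 ,- 79, 18, 40, 49]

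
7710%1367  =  875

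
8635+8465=17100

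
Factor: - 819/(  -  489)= 3^1 * 7^1*13^1*163^(- 1 ) = 273/163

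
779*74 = 57646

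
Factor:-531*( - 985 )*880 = 460270800 = 2^4*3^2*5^2*11^1*59^1 * 197^1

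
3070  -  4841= -1771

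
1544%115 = 49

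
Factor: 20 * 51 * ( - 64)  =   - 65280 = - 2^8*3^1*5^1 * 17^1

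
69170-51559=17611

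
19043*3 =57129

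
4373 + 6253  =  10626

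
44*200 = 8800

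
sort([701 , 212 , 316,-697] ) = [-697,212,316,701 ]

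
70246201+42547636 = 112793837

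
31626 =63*502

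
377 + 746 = 1123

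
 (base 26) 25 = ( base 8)71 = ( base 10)57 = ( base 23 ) 2B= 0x39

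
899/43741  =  29/1411= 0.02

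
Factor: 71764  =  2^2*7^1*11^1 * 233^1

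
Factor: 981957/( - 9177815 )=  - 3^1 * 5^( - 1)*71^( - 1 )*103^( - 1)*251^ ( - 1)*327319^1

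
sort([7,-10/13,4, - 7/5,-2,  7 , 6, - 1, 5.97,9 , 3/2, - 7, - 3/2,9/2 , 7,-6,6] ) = [-7, - 6,-2, - 3/2,-7/5, - 1, - 10/13,3/2, 4, 9/2,  5.97,6 , 6, 7,  7,7,  9]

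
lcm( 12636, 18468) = 240084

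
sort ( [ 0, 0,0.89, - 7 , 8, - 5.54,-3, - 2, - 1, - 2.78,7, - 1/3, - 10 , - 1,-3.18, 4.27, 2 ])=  [ - 10, -7, - 5.54, - 3.18, - 3, - 2.78, - 2, - 1, - 1  , - 1/3, 0,0, 0.89, 2,4.27,  7,  8 ]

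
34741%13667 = 7407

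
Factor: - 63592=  - 2^3*7949^1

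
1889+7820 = 9709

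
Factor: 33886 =2^1*16943^1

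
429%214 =1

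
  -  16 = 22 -38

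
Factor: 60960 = 2^5*3^1*5^1 * 127^1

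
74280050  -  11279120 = 63000930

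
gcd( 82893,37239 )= 3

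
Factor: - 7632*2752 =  - 2^10*3^2*43^1*53^1 = - 21003264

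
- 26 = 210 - 236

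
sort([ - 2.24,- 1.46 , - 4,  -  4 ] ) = [ - 4,-4,-2.24, - 1.46]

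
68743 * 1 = 68743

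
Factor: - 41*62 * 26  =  -66092 = - 2^2*13^1*31^1*41^1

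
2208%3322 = 2208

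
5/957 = 5/957 = 0.01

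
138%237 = 138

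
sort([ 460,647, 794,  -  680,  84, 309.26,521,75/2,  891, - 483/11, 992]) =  [ - 680, - 483/11, 75/2,84,309.26,460,521,  647 , 794,  891,992 ] 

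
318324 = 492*647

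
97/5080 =97/5080 = 0.02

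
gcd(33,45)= 3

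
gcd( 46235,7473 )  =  1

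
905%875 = 30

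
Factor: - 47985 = -3^1*5^1*7^1*457^1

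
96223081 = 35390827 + 60832254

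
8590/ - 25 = - 1718/5  =  -  343.60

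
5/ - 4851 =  - 5/4851 = - 0.00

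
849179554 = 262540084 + 586639470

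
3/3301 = 3/3301 =0.00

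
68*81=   5508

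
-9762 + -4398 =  - 14160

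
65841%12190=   4891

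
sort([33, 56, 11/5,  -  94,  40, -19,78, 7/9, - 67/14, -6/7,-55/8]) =[ - 94, - 19, - 55/8 ,  -  67/14, - 6/7, 7/9,  11/5 , 33,  40, 56, 78] 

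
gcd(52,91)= 13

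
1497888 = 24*62412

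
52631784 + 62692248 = 115324032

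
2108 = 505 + 1603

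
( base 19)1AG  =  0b1000110111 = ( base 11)476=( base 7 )1440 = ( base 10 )567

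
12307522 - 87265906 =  - 74958384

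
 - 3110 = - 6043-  - 2933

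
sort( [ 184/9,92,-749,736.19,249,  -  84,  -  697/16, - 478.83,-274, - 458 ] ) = [ -749, - 478.83, - 458, - 274, - 84,-697/16,184/9,92,  249, 736.19] 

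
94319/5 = 94319/5 =18863.80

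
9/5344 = 9/5344=0.00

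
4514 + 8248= 12762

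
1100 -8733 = - 7633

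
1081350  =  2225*486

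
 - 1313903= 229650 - 1543553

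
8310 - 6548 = 1762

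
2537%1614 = 923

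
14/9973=14/9973= 0.00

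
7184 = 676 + 6508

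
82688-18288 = 64400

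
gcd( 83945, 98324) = 1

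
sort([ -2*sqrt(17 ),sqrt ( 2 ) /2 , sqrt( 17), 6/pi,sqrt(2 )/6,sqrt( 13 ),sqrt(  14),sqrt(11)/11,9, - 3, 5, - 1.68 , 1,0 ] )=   [ - 2 * sqrt( 17), - 3, - 1.68,0,sqrt( 2 ) /6, sqrt (11)/11,sqrt (2 ) /2,1, 6/pi,sqrt( 13),sqrt( 14), sqrt ( 17 ),5, 9]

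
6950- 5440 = 1510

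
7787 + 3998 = 11785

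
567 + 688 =1255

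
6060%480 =300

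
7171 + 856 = 8027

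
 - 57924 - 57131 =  - 115055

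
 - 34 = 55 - 89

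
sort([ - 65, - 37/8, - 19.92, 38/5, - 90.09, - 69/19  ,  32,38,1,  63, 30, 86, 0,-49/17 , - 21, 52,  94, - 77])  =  [- 90.09,-77, - 65, - 21,-19.92, - 37/8, - 69/19, - 49/17, 0 , 1, 38/5, 30, 32, 38, 52,63, 86,94 ] 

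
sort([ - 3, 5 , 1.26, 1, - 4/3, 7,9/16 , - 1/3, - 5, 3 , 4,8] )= [ - 5, - 3, - 4/3, - 1/3, 9/16,1,1.26, 3, 4,5,7,  8]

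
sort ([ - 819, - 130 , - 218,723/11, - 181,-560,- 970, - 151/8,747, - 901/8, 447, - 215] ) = [ - 970, - 819, - 560, - 218 , - 215, - 181, - 130, - 901/8,  -  151/8 , 723/11, 447,747]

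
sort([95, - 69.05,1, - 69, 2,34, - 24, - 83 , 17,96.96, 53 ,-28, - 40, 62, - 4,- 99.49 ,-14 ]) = [ - 99.49, - 83 ,-69.05 , - 69,- 40,-28,- 24, - 14, - 4,1 , 2,17,34,53,62,95,  96.96 ]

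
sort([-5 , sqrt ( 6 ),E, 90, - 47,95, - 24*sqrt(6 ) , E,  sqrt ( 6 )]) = [ - 24*sqrt(6 ) , - 47,-5,sqrt( 6), sqrt( 6),E,  E,  90, 95]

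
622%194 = 40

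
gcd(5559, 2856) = 51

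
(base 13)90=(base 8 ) 165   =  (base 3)11100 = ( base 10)117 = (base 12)99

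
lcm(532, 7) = 532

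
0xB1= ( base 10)177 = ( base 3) 20120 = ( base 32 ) 5h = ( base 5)1202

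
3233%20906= 3233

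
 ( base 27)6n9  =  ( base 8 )11614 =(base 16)138c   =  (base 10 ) 5004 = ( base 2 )1001110001100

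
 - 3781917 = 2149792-5931709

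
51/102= 1/2 = 0.50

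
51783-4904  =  46879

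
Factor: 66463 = 66463^1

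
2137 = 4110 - 1973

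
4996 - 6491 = -1495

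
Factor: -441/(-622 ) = 2^( - 1 )*3^2*7^2*311^( - 1 )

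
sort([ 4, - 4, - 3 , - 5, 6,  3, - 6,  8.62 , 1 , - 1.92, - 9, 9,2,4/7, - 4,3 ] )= [ - 9, - 6, - 5, - 4, - 4,  -  3, - 1.92, 4/7,1, 2,3, 3,  4,6, 8.62,  9 ] 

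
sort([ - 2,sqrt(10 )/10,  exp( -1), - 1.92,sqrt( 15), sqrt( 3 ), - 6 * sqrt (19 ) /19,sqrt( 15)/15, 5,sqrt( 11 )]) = [ - 2, - 1.92 , - 6 * sqrt(19)/19,  sqrt( 15) /15,sqrt( 10 )/10 , exp (-1 ),sqrt ( 3 ),sqrt ( 11 ),sqrt(15), 5 ] 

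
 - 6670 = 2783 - 9453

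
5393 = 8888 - 3495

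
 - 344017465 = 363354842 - 707372307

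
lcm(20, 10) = 20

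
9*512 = 4608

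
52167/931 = 52167/931 = 56.03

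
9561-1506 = 8055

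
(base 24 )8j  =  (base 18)bd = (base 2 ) 11010011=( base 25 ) 8b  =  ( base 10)211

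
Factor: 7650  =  2^1*3^2* 5^2*17^1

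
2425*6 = 14550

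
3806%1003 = 797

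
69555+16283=85838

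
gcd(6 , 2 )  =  2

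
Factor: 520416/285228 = 2^3*3^(  -  1 )*13^1*19^( - 1) = 104/57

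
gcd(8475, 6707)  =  1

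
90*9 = 810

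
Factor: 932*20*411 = 7661040= 2^4*3^1* 5^1*137^1*233^1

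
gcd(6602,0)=6602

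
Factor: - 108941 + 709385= 2^2*3^2*13^1 *1283^1 = 600444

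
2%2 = 0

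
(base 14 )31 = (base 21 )21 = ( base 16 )2b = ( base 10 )43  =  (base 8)53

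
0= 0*6257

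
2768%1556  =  1212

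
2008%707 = 594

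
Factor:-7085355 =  - 3^1*5^1 * 563^1*839^1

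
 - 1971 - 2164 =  - 4135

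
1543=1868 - 325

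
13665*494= 6750510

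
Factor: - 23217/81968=- 213/752 = - 2^(  -  4)*3^1*47^ ( - 1) * 71^1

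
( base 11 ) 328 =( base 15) 1b3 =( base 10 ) 393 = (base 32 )c9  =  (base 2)110001001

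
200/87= 200/87 = 2.30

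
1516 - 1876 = -360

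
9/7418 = 9/7418 = 0.00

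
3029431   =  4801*631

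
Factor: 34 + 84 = 2^1*59^1 =118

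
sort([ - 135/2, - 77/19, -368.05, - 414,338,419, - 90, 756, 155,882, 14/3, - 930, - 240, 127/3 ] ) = [ - 930, - 414, - 368.05, - 240, - 90, - 135/2, - 77/19, 14/3 , 127/3, 155,338 , 419 , 756, 882]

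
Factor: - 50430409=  - 599^1*84191^1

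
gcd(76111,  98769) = 1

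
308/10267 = 308/10267= 0.03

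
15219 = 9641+5578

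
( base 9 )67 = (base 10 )61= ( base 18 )37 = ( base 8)75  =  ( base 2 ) 111101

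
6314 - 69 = 6245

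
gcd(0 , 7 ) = 7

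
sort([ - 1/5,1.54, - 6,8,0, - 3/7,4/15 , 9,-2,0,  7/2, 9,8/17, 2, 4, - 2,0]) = [ - 6,-2,-2, - 3/7,  -  1/5,0,0,0,  4/15,8/17 , 1.54,2,  7/2, 4,  8 , 9,9 ]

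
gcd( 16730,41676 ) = 2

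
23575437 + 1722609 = 25298046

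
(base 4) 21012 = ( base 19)1BC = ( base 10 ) 582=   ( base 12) 406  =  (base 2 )1001000110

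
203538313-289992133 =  - 86453820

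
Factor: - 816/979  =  -2^4*3^1 *11^(-1)*17^1*89^(-1 ) 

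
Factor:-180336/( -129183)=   208/149 = 2^4*13^1*149^( - 1 ) 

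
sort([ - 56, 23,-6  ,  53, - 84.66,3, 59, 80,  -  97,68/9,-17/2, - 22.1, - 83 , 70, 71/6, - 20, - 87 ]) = [ - 97, - 87, - 84.66 , - 83, - 56, - 22.1,  -  20, - 17/2 , - 6,3,68/9,  71/6,  23,53,59, 70 , 80]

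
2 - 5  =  -3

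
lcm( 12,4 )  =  12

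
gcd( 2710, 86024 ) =2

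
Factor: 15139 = 15139^1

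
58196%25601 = 6994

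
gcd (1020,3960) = 60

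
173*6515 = 1127095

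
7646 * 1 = 7646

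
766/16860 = 383/8430=0.05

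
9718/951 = 10 +208/951=   10.22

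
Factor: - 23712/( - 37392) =2^1*13^1*41^( - 1)= 26/41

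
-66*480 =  - 31680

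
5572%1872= 1828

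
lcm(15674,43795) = 1489030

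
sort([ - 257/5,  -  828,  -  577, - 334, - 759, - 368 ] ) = [- 828, - 759,- 577, - 368, - 334,-257/5] 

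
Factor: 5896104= 2^3*3^1*245671^1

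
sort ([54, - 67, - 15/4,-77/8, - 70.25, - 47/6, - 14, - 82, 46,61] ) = [ - 82, -70.25, - 67,  -  14, - 77/8 , - 47/6  , - 15/4,46, 54, 61]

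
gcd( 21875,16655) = 5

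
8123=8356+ - 233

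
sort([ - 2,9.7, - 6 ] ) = [ - 6, - 2, 9.7]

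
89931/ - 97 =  - 89931/97 = - 927.12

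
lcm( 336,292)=24528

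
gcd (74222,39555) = 1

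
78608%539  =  453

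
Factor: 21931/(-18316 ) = - 91/76 =- 2^ ( - 2 )*7^1*13^1*19^ ( - 1)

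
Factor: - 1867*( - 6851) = 12790817=13^1*17^1*31^1 * 1867^1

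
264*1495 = 394680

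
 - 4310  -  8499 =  - 12809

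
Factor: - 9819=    - 3^2*1091^1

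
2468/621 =3+ 605/621 = 3.97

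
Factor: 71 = 71^1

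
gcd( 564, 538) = 2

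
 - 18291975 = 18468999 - 36760974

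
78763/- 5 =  - 78763/5  =  - 15752.60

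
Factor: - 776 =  - 2^3*97^1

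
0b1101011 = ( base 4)1223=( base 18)5H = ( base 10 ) 107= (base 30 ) 3H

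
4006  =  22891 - 18885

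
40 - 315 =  - 275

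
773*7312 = 5652176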